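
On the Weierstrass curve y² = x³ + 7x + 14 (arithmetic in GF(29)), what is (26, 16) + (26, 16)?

tangent at (26, 16): λ = (3·26² + 7)/(2·16) ≡ 5/3. 3⁻¹ ≡ 10 (mod 29) since 3·10 = 30 ≡ 1, so λ ≡ 5·10 ≡ 21.
  x = λ² - 26 - 26 = 441 - 52 ≡ 12; y = λ·(26 - 12) - 16 ≡ 17. → (12, 17)

(12, 17)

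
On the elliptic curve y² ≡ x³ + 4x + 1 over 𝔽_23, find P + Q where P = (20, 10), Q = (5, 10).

(21, 13)

(20, 10) + (5, 10). λ = (10 - 10)/(5 - 20) ≡ 0/8 mod 23. 8⁻¹ ≡ 3 (mod 23), so λ ≡ 0.
  x = λ² - 20 - 5 = 0 - 25 ≡ 21; y = λ·(20 - 21) - 10 ≡ 13. → (21, 13)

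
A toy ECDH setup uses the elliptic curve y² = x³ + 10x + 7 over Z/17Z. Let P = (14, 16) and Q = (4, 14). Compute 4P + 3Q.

(4, 14)

First 4P:
Double-and-add on 4 = (100)₂. Start with P = (14, 16) for the leading 1-bit.
double: tangent at (14, 16): λ = (3·14² + 10)/(2·16) ≡ 3/15. 15⁻¹ ≡ 8 (mod 17) since 15·8 = 120 ≡ 1, so λ ≡ 3·8 ≡ 7.
  x = λ² - 14 - 14 = 49 - 28 ≡ 4; y = λ·(14 - 4) - 16 ≡ 3. → (4, 3)
double: tangent at (4, 3): λ = (3·4² + 10)/(2·3) ≡ 7/6. 6⁻¹ ≡ 3 (mod 17) since 6·3 = 18 ≡ 1, so λ ≡ 7·3 ≡ 4.
  x = λ² - 4 - 4 = 16 - 8 ≡ 8; y = λ·(4 - 8) - 3 ≡ 15. → (8, 15)
4P = (8, 15).
Next 3Q:
Repeated addition: build up to 3Q.
2Q: tangent at (4, 14): λ = (3·4² + 10)/(2·14) ≡ 7/11. 11⁻¹ ≡ 14 (mod 17) since 11·14 = 154 ≡ 1, so λ ≡ 7·14 ≡ 13.
  x = λ² - 4 - 4 = 169 - 8 ≡ 8; y = λ·(4 - 8) - 14 ≡ 2. → (8, 2)
3Q: (8, 2) + (4, 14). λ = (14 - 2)/(4 - 8) ≡ 12/13 mod 17. 13⁻¹ ≡ 4 (mod 17), so λ ≡ 14.
  x = λ² - 8 - 4 = 196 - 12 ≡ 14; y = λ·(8 - 14) - 2 ≡ 16. → (14, 16)
3Q = (14, 16).
Finally 4P + 3Q:
(8, 15) + (14, 16). λ = (16 - 15)/(14 - 8) ≡ 1/6 mod 17. 6⁻¹ ≡ 3 (mod 17), so λ ≡ 3.
  x = λ² - 8 - 14 = 9 - 22 ≡ 4; y = λ·(8 - 4) - 15 ≡ 14. → (4, 14)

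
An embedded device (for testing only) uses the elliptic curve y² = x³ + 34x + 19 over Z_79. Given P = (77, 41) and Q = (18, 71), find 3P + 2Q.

First 3P:
Repeated addition: build up to 3P.
2P: tangent at (77, 41): λ = (3·77² + 34)/(2·41) ≡ 46/3. 3⁻¹ ≡ 53 (mod 79) since 3·53 = 159 ≡ 1, so λ ≡ 46·53 ≡ 68.
  x = λ² - 77 - 77 = 4624 - 154 ≡ 46; y = λ·(77 - 46) - 41 ≡ 13. → (46, 13)
3P: (46, 13) + (77, 41). λ = (41 - 13)/(77 - 46) ≡ 28/31 mod 79. 31⁻¹ ≡ 51 (mod 79) since 31·51 = 1581 ≡ 1, so λ ≡ 6.
  x = λ² - 46 - 77 = 36 - 123 ≡ 71; y = λ·(46 - 71) - 13 ≡ 74. → (71, 74)
3P = (71, 74).
Next 2Q:
Repeated addition: build up to 2Q.
2Q: tangent at (18, 71): λ = (3·18² + 34)/(2·71) ≡ 58/63. 63⁻¹ ≡ 74 (mod 79), so λ ≡ 58·74 ≡ 26.
  x = λ² - 18 - 18 = 676 - 36 ≡ 8; y = λ·(18 - 8) - 71 ≡ 31. → (8, 31)
2Q = (8, 31).
Finally 3P + 2Q:
(71, 74) + (8, 31). λ = (31 - 74)/(8 - 71) ≡ 36/16 mod 79. 16⁻¹ ≡ 5 (mod 79), so λ ≡ 22.
  x = λ² - 71 - 8 = 484 - 79 ≡ 10; y = λ·(71 - 10) - 74 ≡ 4. → (10, 4)

(10, 4)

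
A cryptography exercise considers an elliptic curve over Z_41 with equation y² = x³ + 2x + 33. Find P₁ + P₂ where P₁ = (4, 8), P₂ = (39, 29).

(0, 19)

(4, 8) + (39, 29). λ = (29 - 8)/(39 - 4) ≡ 21/35 mod 41. 35⁻¹ ≡ 34 (mod 41), so λ ≡ 17.
  x = λ² - 4 - 39 = 289 - 43 ≡ 0; y = λ·(4 - 0) - 8 ≡ 19. → (0, 19)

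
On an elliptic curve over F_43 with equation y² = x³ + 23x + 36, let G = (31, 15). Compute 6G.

Repeated addition: build up to 6G.
2G: tangent at (31, 15): λ = (3·31² + 23)/(2·15) ≡ 25/30. 30⁻¹ ≡ 33 (mod 43) since 30·33 = 990 ≡ 1, so λ ≡ 25·33 ≡ 8.
  x = λ² - 31 - 31 = 64 - 62 ≡ 2; y = λ·(31 - 2) - 15 ≡ 2. → (2, 2)
3G: (2, 2) + (31, 15). λ = (15 - 2)/(31 - 2) ≡ 13/29 mod 43. 29⁻¹ ≡ 3 (mod 43), so λ ≡ 39.
  x = λ² - 2 - 31 = 1521 - 33 ≡ 26; y = λ·(2 - 26) - 2 ≡ 8. → (26, 8)
4G: (26, 8) + (31, 15). λ = (15 - 8)/(31 - 26) ≡ 7/5 mod 43. 5⁻¹ ≡ 26 (mod 43), so λ ≡ 10.
  x = λ² - 26 - 31 = 100 - 57 ≡ 0; y = λ·(26 - 0) - 8 ≡ 37. → (0, 37)
5G: (0, 37) + (31, 15). λ = (15 - 37)/(31 - 0) ≡ 21/31 mod 43. 31⁻¹ ≡ 25 (mod 43), so λ ≡ 9.
  x = λ² - 0 - 31 = 81 - 31 ≡ 7; y = λ·(0 - 7) - 37 ≡ 29. → (7, 29)
6G: (7, 29) + (31, 15). λ = (15 - 29)/(31 - 7) ≡ 29/24 mod 43. 24⁻¹ ≡ 9 (mod 43), so λ ≡ 3.
  x = λ² - 7 - 31 = 9 - 38 ≡ 14; y = λ·(7 - 14) - 29 ≡ 36. → (14, 36)

(14, 36)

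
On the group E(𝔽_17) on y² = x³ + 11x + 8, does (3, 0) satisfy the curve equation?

yes

y² = 0² ≡ 0; x³ + 11x + 8 = 68 ≡ 0 (mod 17). 0 = 0.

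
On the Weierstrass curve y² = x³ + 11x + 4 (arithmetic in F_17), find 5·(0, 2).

Write Q = (0, 2).
Repeated addition: build up to 5Q.
2Q: tangent at (0, 2): λ = (3·0² + 11)/(2·2) ≡ 11/4. 4⁻¹ ≡ 13 (mod 17), so λ ≡ 11·13 ≡ 7.
  x = λ² - 0 - 0 = 49 - 0 ≡ 15; y = λ·(0 - 15) - 2 ≡ 12. → (15, 12)
3Q: (15, 12) + (0, 2). λ = (2 - 12)/(0 - 15) ≡ 7/2 mod 17. 2⁻¹ ≡ 9 (mod 17), so λ ≡ 12.
  x = λ² - 15 - 0 = 144 - 15 ≡ 10; y = λ·(15 - 10) - 12 ≡ 14. → (10, 14)
4Q: (10, 14) + (0, 2). λ = (2 - 14)/(0 - 10) ≡ 5/7 mod 17. 7⁻¹ ≡ 5 (mod 17), so λ ≡ 8.
  x = λ² - 10 - 0 = 64 - 10 ≡ 3; y = λ·(10 - 3) - 14 ≡ 8. → (3, 8)
5Q: (3, 8) + (0, 2). λ = (2 - 8)/(0 - 3) ≡ 11/14 mod 17. 14⁻¹ ≡ 11 (mod 17) since 14·11 = 154 ≡ 1, so λ ≡ 2.
  x = λ² - 3 - 0 = 4 - 3 ≡ 1; y = λ·(3 - 1) - 8 ≡ 13. → (1, 13)

(1, 13)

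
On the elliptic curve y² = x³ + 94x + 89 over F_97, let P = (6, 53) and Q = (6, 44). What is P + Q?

The two points share x = 6 and their y-coordinates satisfy 53 + 44 ≡ 0 (mod 97), so they are inverses. Their sum is the point at infinity.

O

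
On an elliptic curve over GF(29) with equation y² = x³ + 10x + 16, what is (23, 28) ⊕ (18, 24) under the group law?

(13, 9)

(23, 28) + (18, 24). λ = (24 - 28)/(18 - 23) ≡ 25/24 mod 29. 24⁻¹ ≡ 23 (mod 29), so λ ≡ 24.
  x = λ² - 23 - 18 = 576 - 41 ≡ 13; y = λ·(23 - 13) - 28 ≡ 9. → (13, 9)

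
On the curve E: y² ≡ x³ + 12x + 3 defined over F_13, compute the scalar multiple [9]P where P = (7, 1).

(7, 1)

Repeated addition: build up to 9P.
2P: tangent at (7, 1): λ = (3·7² + 12)/(2·1) ≡ 3/2. 2⁻¹ ≡ 7 (mod 13), so λ ≡ 3·7 ≡ 8.
  x = λ² - 7 - 7 = 64 - 14 ≡ 11; y = λ·(7 - 11) - 1 ≡ 6. → (11, 6)
3P: (11, 6) + (7, 1). λ = (1 - 6)/(7 - 11) ≡ 8/9 mod 13. 9⁻¹ ≡ 3 (mod 13) since 9·3 = 27 ≡ 1, so λ ≡ 11.
  x = λ² - 11 - 7 = 121 - 18 ≡ 12; y = λ·(11 - 12) - 6 ≡ 9. → (12, 9)
4P: (12, 9) + (7, 1). λ = (1 - 9)/(7 - 12) ≡ 5/8 mod 13. 8⁻¹ ≡ 5 (mod 13) since 8·5 = 40 ≡ 1, so λ ≡ 12.
  x = λ² - 12 - 7 = 144 - 19 ≡ 8; y = λ·(12 - 8) - 9 ≡ 0. → (8, 0)
5P: (8, 0) + (7, 1). λ = (1 - 0)/(7 - 8) ≡ 1/12 mod 13. 12⁻¹ ≡ 12 (mod 13) since 12·12 = 144 ≡ 1, so λ ≡ 12.
  x = λ² - 8 - 7 = 144 - 15 ≡ 12; y = λ·(8 - 12) - 0 ≡ 4. → (12, 4)
6P: (12, 4) + (7, 1). λ = (1 - 4)/(7 - 12) ≡ 10/8 mod 13. 8⁻¹ ≡ 5 (mod 13), so λ ≡ 11.
  x = λ² - 12 - 7 = 121 - 19 ≡ 11; y = λ·(12 - 11) - 4 ≡ 7. → (11, 7)
7P: (11, 7) + (7, 1). λ = (1 - 7)/(7 - 11) ≡ 7/9 mod 13. 9⁻¹ ≡ 3 (mod 13) since 9·3 = 27 ≡ 1, so λ ≡ 8.
  x = λ² - 11 - 7 = 64 - 18 ≡ 7; y = λ·(11 - 7) - 7 ≡ 12. → (7, 12)
8P: (7, 12) + (7, 1): same x and y₁ ≡ -y₂, so the sum is the point at infinity.
9P: the point at infinity + (7, 1) = (7, 1) (identity).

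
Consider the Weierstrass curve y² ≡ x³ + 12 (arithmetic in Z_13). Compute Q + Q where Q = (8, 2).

tangent at (8, 2): λ = (3·8² + 0)/(2·2) ≡ 10/4. 4⁻¹ ≡ 10 (mod 13) since 4·10 = 40 ≡ 1, so λ ≡ 10·10 ≡ 9.
  x = λ² - 8 - 8 = 81 - 16 ≡ 0; y = λ·(8 - 0) - 2 ≡ 5. → (0, 5)

(0, 5)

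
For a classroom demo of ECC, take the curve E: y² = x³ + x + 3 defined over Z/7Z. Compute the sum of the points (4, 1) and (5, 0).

(6, 1)

(4, 1) + (5, 0). λ = (0 - 1)/(5 - 4) ≡ 6/1 mod 7. 1⁻¹ ≡ 1 (mod 7), so λ ≡ 6.
  x = λ² - 4 - 5 = 36 - 9 ≡ 6; y = λ·(4 - 6) - 1 ≡ 1. → (6, 1)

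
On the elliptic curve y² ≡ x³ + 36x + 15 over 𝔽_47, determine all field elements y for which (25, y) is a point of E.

x³ + 36x + 15 = 16540 ≡ 43 (mod 47).
43 is a non-residue mod 47; no y exists.

none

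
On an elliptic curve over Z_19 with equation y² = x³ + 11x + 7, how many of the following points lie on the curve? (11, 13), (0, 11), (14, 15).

(11, 13): 13² ≡ 17, rhs ≡ 15 → off.
(0, 11): 11² ≡ 7, rhs ≡ 7 → on.
(14, 15): 15² ≡ 16, rhs ≡ 17 → off.

1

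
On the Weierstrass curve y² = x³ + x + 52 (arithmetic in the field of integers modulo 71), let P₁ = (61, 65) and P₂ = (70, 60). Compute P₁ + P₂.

(61, 65) + (70, 60). λ = (60 - 65)/(70 - 61) ≡ 66/9 mod 71. 9⁻¹ ≡ 8 (mod 71), so λ ≡ 31.
  x = λ² - 61 - 70 = 961 - 131 ≡ 49; y = λ·(61 - 49) - 65 ≡ 23. → (49, 23)

(49, 23)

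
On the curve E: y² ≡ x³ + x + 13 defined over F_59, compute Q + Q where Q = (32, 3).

tangent at (32, 3): λ = (3·32² + 1)/(2·3) ≡ 5/6. 6⁻¹ ≡ 10 (mod 59) since 6·10 = 60 ≡ 1, so λ ≡ 5·10 ≡ 50.
  x = λ² - 32 - 32 = 2500 - 64 ≡ 17; y = λ·(32 - 17) - 3 ≡ 39. → (17, 39)

(17, 39)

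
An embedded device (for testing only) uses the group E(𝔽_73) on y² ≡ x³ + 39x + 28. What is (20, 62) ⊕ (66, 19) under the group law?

(36, 45)

(20, 62) + (66, 19). λ = (19 - 62)/(66 - 20) ≡ 30/46 mod 73. 46⁻¹ ≡ 27 (mod 73) since 46·27 = 1242 ≡ 1, so λ ≡ 7.
  x = λ² - 20 - 66 = 49 - 86 ≡ 36; y = λ·(20 - 36) - 62 ≡ 45. → (36, 45)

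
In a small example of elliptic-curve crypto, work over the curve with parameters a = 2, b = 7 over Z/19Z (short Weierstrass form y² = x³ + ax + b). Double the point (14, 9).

(11, 7)

tangent at (14, 9): λ = (3·14² + 2)/(2·9) ≡ 1/18. 18⁻¹ ≡ 18 (mod 19), so λ ≡ 1·18 ≡ 18.
  x = λ² - 14 - 14 = 324 - 28 ≡ 11; y = λ·(14 - 11) - 9 ≡ 7. → (11, 7)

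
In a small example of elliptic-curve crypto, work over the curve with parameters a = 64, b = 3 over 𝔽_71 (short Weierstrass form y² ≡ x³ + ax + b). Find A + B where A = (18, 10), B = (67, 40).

(18, 10) + (67, 40). λ = (40 - 10)/(67 - 18) ≡ 30/49 mod 71. 49⁻¹ ≡ 29 (mod 71) since 49·29 = 1421 ≡ 1, so λ ≡ 18.
  x = λ² - 18 - 67 = 324 - 85 ≡ 26; y = λ·(18 - 26) - 10 ≡ 59. → (26, 59)

(26, 59)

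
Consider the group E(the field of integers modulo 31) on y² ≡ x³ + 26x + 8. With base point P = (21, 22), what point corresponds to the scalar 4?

Repeated addition: build up to 4P.
2P: tangent at (21, 22): λ = (3·21² + 26)/(2·22) ≡ 16/13. 13⁻¹ ≡ 12 (mod 31) since 13·12 = 156 ≡ 1, so λ ≡ 16·12 ≡ 6.
  x = λ² - 21 - 21 = 36 - 42 ≡ 25; y = λ·(21 - 25) - 22 ≡ 16. → (25, 16)
3P: (25, 16) + (21, 22). λ = (22 - 16)/(21 - 25) ≡ 6/27 mod 31. 27⁻¹ ≡ 23 (mod 31), so λ ≡ 14.
  x = λ² - 25 - 21 = 196 - 46 ≡ 26; y = λ·(25 - 26) - 16 ≡ 1. → (26, 1)
4P: (26, 1) + (21, 22). λ = (22 - 1)/(21 - 26) ≡ 21/26 mod 31. 26⁻¹ ≡ 6 (mod 31), so λ ≡ 2.
  x = λ² - 26 - 21 = 4 - 47 ≡ 19; y = λ·(26 - 19) - 1 ≡ 13. → (19, 13)

(19, 13)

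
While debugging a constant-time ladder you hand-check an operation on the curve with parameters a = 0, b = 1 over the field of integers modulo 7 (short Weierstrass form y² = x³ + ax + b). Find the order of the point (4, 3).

6

2P: tangent at (4, 3): λ = (3·4² + 0)/(2·3) ≡ 6/6. 6⁻¹ ≡ 6 (mod 7), so λ ≡ 6·6 ≡ 1.
  x = λ² - 4 - 4 = 1 - 8 ≡ 0; y = λ·(4 - 0) - 3 ≡ 1. → (0, 1)
3P: (0, 1) + (4, 3). λ = (3 - 1)/(4 - 0) ≡ 2/4 mod 7. 4⁻¹ ≡ 2 (mod 7) since 4·2 = 8 ≡ 1, so λ ≡ 4.
  x = λ² - 0 - 4 = 16 - 4 ≡ 5; y = λ·(0 - 5) - 1 ≡ 0. → (5, 0)
4P: (5, 0) + (4, 3). λ = (3 - 0)/(4 - 5) ≡ 3/6 mod 7. 6⁻¹ ≡ 6 (mod 7), so λ ≡ 4.
  x = λ² - 5 - 4 = 16 - 9 ≡ 0; y = λ·(5 - 0) - 0 ≡ 6. → (0, 6)
5P: (0, 6) + (4, 3). λ = (3 - 6)/(4 - 0) ≡ 4/4 mod 7. 4⁻¹ ≡ 2 (mod 7), so λ ≡ 1.
  x = λ² - 0 - 4 = 1 - 4 ≡ 4; y = λ·(0 - 4) - 6 ≡ 4. → (4, 4)
6P: (4, 4) + (4, 3): same x and y₁ ≡ -y₂, so the sum is O.
6P = O, so the order is 6.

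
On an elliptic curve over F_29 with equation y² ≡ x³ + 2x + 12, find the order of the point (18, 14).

2P: tangent at (18, 14): λ = (3·18² + 2)/(2·14) ≡ 17/28. 28⁻¹ ≡ 28 (mod 29), so λ ≡ 17·28 ≡ 12.
  x = λ² - 18 - 18 = 144 - 36 ≡ 21; y = λ·(18 - 21) - 14 ≡ 8. → (21, 8)
3P: (21, 8) + (18, 14). λ = (14 - 8)/(18 - 21) ≡ 6/26 mod 29. 26⁻¹ ≡ 19 (mod 29) since 26·19 = 494 ≡ 1, so λ ≡ 27.
  x = λ² - 21 - 18 = 729 - 39 ≡ 23; y = λ·(21 - 23) - 8 ≡ 25. → (23, 25)
4P: (23, 25) + (18, 14). λ = (14 - 25)/(18 - 23) ≡ 18/24 mod 29. 24⁻¹ ≡ 23 (mod 29), so λ ≡ 8.
  x = λ² - 23 - 18 = 64 - 41 ≡ 23; y = λ·(23 - 23) - 25 ≡ 4. → (23, 4)
5P: (23, 4) + (18, 14). λ = (14 - 4)/(18 - 23) ≡ 10/24 mod 29. 24⁻¹ ≡ 23 (mod 29) since 24·23 = 552 ≡ 1, so λ ≡ 27.
  x = λ² - 23 - 18 = 729 - 41 ≡ 21; y = λ·(23 - 21) - 4 ≡ 21. → (21, 21)
6P: (21, 21) + (18, 14). λ = (14 - 21)/(18 - 21) ≡ 22/26 mod 29. 26⁻¹ ≡ 19 (mod 29), so λ ≡ 12.
  x = λ² - 21 - 18 = 144 - 39 ≡ 18; y = λ·(21 - 18) - 21 ≡ 15. → (18, 15)
7P: (18, 15) + (18, 14): same x and y₁ ≡ -y₂, so the sum is the point at infinity.
7P = the point at infinity, so the order is 7.

7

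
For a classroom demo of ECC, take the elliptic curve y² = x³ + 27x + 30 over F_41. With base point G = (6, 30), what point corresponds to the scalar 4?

Double-and-add on 4 = (100)₂. Start with G = (6, 30) for the leading 1-bit.
double: tangent at (6, 30): λ = (3·6² + 27)/(2·30) ≡ 12/19. 19⁻¹ ≡ 13 (mod 41) since 19·13 = 247 ≡ 1, so λ ≡ 12·13 ≡ 33.
  x = λ² - 6 - 6 = 1089 - 12 ≡ 11; y = λ·(6 - 11) - 30 ≡ 10. → (11, 10)
double: tangent at (11, 10): λ = (3·11² + 27)/(2·10) ≡ 21/20. 20⁻¹ ≡ 39 (mod 41), so λ ≡ 21·39 ≡ 40.
  x = λ² - 11 - 11 = 1600 - 22 ≡ 20; y = λ·(11 - 20) - 10 ≡ 40. → (20, 40)

(20, 40)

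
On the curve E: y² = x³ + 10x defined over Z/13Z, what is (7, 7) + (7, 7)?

(0, 0)

tangent at (7, 7): λ = (3·7² + 10)/(2·7) ≡ 1/1. 1⁻¹ ≡ 1 (mod 13), so λ ≡ 1·1 ≡ 1.
  x = λ² - 7 - 7 = 1 - 14 ≡ 0; y = λ·(7 - 0) - 7 ≡ 0. → (0, 0)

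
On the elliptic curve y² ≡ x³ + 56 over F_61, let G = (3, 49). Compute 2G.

tangent at (3, 49): λ = (3·3² + 0)/(2·49) ≡ 27/37. 37⁻¹ ≡ 33 (mod 61), so λ ≡ 27·33 ≡ 37.
  x = λ² - 3 - 3 = 1369 - 6 ≡ 21; y = λ·(3 - 21) - 49 ≡ 17. → (21, 17)

(21, 17)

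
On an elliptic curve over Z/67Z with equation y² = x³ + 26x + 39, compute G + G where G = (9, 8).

(21, 8)

tangent at (9, 8): λ = (3·9² + 26)/(2·8) ≡ 1/16. 16⁻¹ ≡ 21 (mod 67), so λ ≡ 1·21 ≡ 21.
  x = λ² - 9 - 9 = 441 - 18 ≡ 21; y = λ·(9 - 21) - 8 ≡ 8. → (21, 8)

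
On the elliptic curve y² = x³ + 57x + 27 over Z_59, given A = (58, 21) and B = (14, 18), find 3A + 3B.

(3, 15)

First 3A:
Repeated addition: build up to 3A.
2A: tangent at (58, 21): λ = (3·58² + 57)/(2·21) ≡ 1/42. 42⁻¹ ≡ 52 (mod 59), so λ ≡ 1·52 ≡ 52.
  x = λ² - 58 - 58 = 2704 - 116 ≡ 51; y = λ·(58 - 51) - 21 ≡ 48. → (51, 48)
3A: (51, 48) + (58, 21). λ = (21 - 48)/(58 - 51) ≡ 32/7 mod 59. 7⁻¹ ≡ 17 (mod 59), so λ ≡ 13.
  x = λ² - 51 - 58 = 169 - 109 ≡ 1; y = λ·(51 - 1) - 48 ≡ 12. → (1, 12)
3A = (1, 12).
Next 3B:
Repeated addition: build up to 3B.
2B: tangent at (14, 18): λ = (3·14² + 57)/(2·18) ≡ 55/36. 36⁻¹ ≡ 41 (mod 59), so λ ≡ 55·41 ≡ 13.
  x = λ² - 14 - 14 = 169 - 28 ≡ 23; y = λ·(14 - 23) - 18 ≡ 42. → (23, 42)
3B: (23, 42) + (14, 18). λ = (18 - 42)/(14 - 23) ≡ 35/50 mod 59. 50⁻¹ ≡ 13 (mod 59) since 50·13 = 650 ≡ 1, so λ ≡ 42.
  x = λ² - 23 - 14 = 1764 - 37 ≡ 16; y = λ·(23 - 16) - 42 ≡ 16. → (16, 16)
3B = (16, 16).
Finally 3A + 3B:
(1, 12) + (16, 16). λ = (16 - 12)/(16 - 1) ≡ 4/15 mod 59. 15⁻¹ ≡ 4 (mod 59), so λ ≡ 16.
  x = λ² - 1 - 16 = 256 - 17 ≡ 3; y = λ·(1 - 3) - 12 ≡ 15. → (3, 15)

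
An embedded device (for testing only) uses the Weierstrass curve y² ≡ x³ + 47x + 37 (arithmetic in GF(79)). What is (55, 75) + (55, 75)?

tangent at (55, 75): λ = (3·55² + 47)/(2·75) ≡ 37/71. 71⁻¹ ≡ 69 (mod 79), so λ ≡ 37·69 ≡ 25.
  x = λ² - 55 - 55 = 625 - 110 ≡ 41; y = λ·(55 - 41) - 75 ≡ 38. → (41, 38)

(41, 38)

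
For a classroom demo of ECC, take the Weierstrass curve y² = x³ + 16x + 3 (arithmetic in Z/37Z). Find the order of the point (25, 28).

2P: tangent at (25, 28): λ = (3·25² + 16)/(2·28) ≡ 4/19. 19⁻¹ ≡ 2 (mod 37) since 19·2 = 38 ≡ 1, so λ ≡ 4·2 ≡ 8.
  x = λ² - 25 - 25 = 64 - 50 ≡ 14; y = λ·(25 - 14) - 28 ≡ 23. → (14, 23)
3P: (14, 23) + (25, 28). λ = (28 - 23)/(25 - 14) ≡ 5/11 mod 37. 11⁻¹ ≡ 27 (mod 37), so λ ≡ 24.
  x = λ² - 14 - 25 = 576 - 39 ≡ 19; y = λ·(14 - 19) - 23 ≡ 5. → (19, 5)
4P: (19, 5) + (25, 28). λ = (28 - 5)/(25 - 19) ≡ 23/6 mod 37. 6⁻¹ ≡ 31 (mod 37), so λ ≡ 10.
  x = λ² - 19 - 25 = 100 - 44 ≡ 19; y = λ·(19 - 19) - 5 ≡ 32. → (19, 32)
5P: (19, 32) + (25, 28). λ = (28 - 32)/(25 - 19) ≡ 33/6 mod 37. 6⁻¹ ≡ 31 (mod 37), so λ ≡ 24.
  x = λ² - 19 - 25 = 576 - 44 ≡ 14; y = λ·(19 - 14) - 32 ≡ 14. → (14, 14)
6P: (14, 14) + (25, 28). λ = (28 - 14)/(25 - 14) ≡ 14/11 mod 37. 11⁻¹ ≡ 27 (mod 37), so λ ≡ 8.
  x = λ² - 14 - 25 = 64 - 39 ≡ 25; y = λ·(14 - 25) - 14 ≡ 9. → (25, 9)
7P: (25, 9) + (25, 28): same x and y₁ ≡ -y₂, so the sum is 𝒪.
7P = 𝒪, so the order is 7.

7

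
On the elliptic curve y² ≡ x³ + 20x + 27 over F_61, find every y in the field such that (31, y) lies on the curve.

x³ + 20x + 27 = 30438 ≡ 60 (mod 61).
Square roots of 60 mod 61: 11 and 50 (since 11² = 121 ≡ 60).

11, 50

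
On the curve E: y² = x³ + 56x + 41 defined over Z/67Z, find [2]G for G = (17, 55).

tangent at (17, 55): λ = (3·17² + 56)/(2·55) ≡ 52/43. 43⁻¹ ≡ 53 (mod 67), so λ ≡ 52·53 ≡ 9.
  x = λ² - 17 - 17 = 81 - 34 ≡ 47; y = λ·(17 - 47) - 55 ≡ 10. → (47, 10)

(47, 10)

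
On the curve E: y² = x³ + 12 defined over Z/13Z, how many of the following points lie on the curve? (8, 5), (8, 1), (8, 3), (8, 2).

1

(8, 5): 5² ≡ 12, rhs ≡ 4 → off.
(8, 1): 1² ≡ 1, rhs ≡ 4 → off.
(8, 3): 3² ≡ 9, rhs ≡ 4 → off.
(8, 2): 2² ≡ 4, rhs ≡ 4 → on.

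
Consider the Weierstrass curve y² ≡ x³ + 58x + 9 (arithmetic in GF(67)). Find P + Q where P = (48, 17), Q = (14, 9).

(60, 59)

(48, 17) + (14, 9). λ = (9 - 17)/(14 - 48) ≡ 59/33 mod 67. 33⁻¹ ≡ 65 (mod 67), so λ ≡ 16.
  x = λ² - 48 - 14 = 256 - 62 ≡ 60; y = λ·(48 - 60) - 17 ≡ 59. → (60, 59)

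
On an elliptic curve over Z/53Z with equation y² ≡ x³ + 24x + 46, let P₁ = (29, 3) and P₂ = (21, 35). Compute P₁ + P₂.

(29, 3) + (21, 35). λ = (35 - 3)/(21 - 29) ≡ 32/45 mod 53. 45⁻¹ ≡ 33 (mod 53) since 45·33 = 1485 ≡ 1, so λ ≡ 49.
  x = λ² - 29 - 21 = 2401 - 50 ≡ 19; y = λ·(29 - 19) - 3 ≡ 10. → (19, 10)

(19, 10)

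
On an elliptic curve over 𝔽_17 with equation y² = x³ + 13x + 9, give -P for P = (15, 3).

-(15, 3) = (15, -3 mod 17) = (15, 14).

(15, 14)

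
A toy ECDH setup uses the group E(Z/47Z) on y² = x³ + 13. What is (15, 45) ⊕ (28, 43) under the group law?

(15, 45) + (28, 43). λ = (43 - 45)/(28 - 15) ≡ 45/13 mod 47. 13⁻¹ ≡ 29 (mod 47), so λ ≡ 36.
  x = λ² - 15 - 28 = 1296 - 43 ≡ 31; y = λ·(15 - 31) - 45 ≡ 37. → (31, 37)

(31, 37)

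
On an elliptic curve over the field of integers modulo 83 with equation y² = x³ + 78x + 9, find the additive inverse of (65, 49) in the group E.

(65, 34)

-(65, 49) = (65, -49 mod 83) = (65, 34).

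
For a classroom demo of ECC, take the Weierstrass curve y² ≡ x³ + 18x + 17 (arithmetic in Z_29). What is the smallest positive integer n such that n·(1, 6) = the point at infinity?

2P: tangent at (1, 6): λ = (3·1² + 18)/(2·6) ≡ 21/12. 12⁻¹ ≡ 17 (mod 29), so λ ≡ 21·17 ≡ 9.
  x = λ² - 1 - 1 = 81 - 2 ≡ 21; y = λ·(1 - 21) - 6 ≡ 17. → (21, 17)
3P: (21, 17) + (1, 6). λ = (6 - 17)/(1 - 21) ≡ 18/9 mod 29. 9⁻¹ ≡ 13 (mod 29) since 9·13 = 117 ≡ 1, so λ ≡ 2.
  x = λ² - 21 - 1 = 4 - 22 ≡ 11; y = λ·(21 - 11) - 17 ≡ 3. → (11, 3)
4P: (11, 3) + (1, 6). λ = (6 - 3)/(1 - 11) ≡ 3/19 mod 29. 19⁻¹ ≡ 26 (mod 29) since 19·26 = 494 ≡ 1, so λ ≡ 20.
  x = λ² - 11 - 1 = 400 - 12 ≡ 11; y = λ·(11 - 11) - 3 ≡ 26. → (11, 26)
5P: (11, 26) + (1, 6). λ = (6 - 26)/(1 - 11) ≡ 9/19 mod 29. 19⁻¹ ≡ 26 (mod 29) since 19·26 = 494 ≡ 1, so λ ≡ 2.
  x = λ² - 11 - 1 = 4 - 12 ≡ 21; y = λ·(11 - 21) - 26 ≡ 12. → (21, 12)
6P: (21, 12) + (1, 6). λ = (6 - 12)/(1 - 21) ≡ 23/9 mod 29. 9⁻¹ ≡ 13 (mod 29), so λ ≡ 9.
  x = λ² - 21 - 1 = 81 - 22 ≡ 1; y = λ·(21 - 1) - 12 ≡ 23. → (1, 23)
7P: (1, 23) + (1, 6): same x and y₁ ≡ -y₂, so the sum is the point at infinity.
7P = the point at infinity, so the order is 7.

7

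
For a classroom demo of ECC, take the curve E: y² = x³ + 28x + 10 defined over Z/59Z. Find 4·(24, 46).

Write Q = (24, 46).
Double-and-add on 4 = (100)₂. Start with Q = (24, 46) for the leading 1-bit.
double: tangent at (24, 46): λ = (3·24² + 28)/(2·46) ≡ 45/33. 33⁻¹ ≡ 34 (mod 59), so λ ≡ 45·34 ≡ 55.
  x = λ² - 24 - 24 = 3025 - 48 ≡ 27; y = λ·(24 - 27) - 46 ≡ 25. → (27, 25)
double: tangent at (27, 25): λ = (3·27² + 28)/(2·25) ≡ 32/50. 50⁻¹ ≡ 13 (mod 59) since 50·13 = 650 ≡ 1, so λ ≡ 32·13 ≡ 3.
  x = λ² - 27 - 27 = 9 - 54 ≡ 14; y = λ·(27 - 14) - 25 ≡ 14. → (14, 14)

(14, 14)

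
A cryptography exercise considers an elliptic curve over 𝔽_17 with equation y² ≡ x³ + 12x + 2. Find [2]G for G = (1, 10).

(6, 16)

tangent at (1, 10): λ = (3·1² + 12)/(2·10) ≡ 15/3. 3⁻¹ ≡ 6 (mod 17) since 3·6 = 18 ≡ 1, so λ ≡ 15·6 ≡ 5.
  x = λ² - 1 - 1 = 25 - 2 ≡ 6; y = λ·(1 - 6) - 10 ≡ 16. → (6, 16)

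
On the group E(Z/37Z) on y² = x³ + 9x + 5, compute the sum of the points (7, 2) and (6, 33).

(23, 13)

(7, 2) + (6, 33). λ = (33 - 2)/(6 - 7) ≡ 31/36 mod 37. 36⁻¹ ≡ 36 (mod 37), so λ ≡ 6.
  x = λ² - 7 - 6 = 36 - 13 ≡ 23; y = λ·(7 - 23) - 2 ≡ 13. → (23, 13)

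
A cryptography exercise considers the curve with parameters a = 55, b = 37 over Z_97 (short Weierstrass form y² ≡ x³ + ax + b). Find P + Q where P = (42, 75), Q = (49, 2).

(42, 75) + (49, 2). λ = (2 - 75)/(49 - 42) ≡ 24/7 mod 97. 7⁻¹ ≡ 14 (mod 97), so λ ≡ 45.
  x = λ² - 42 - 49 = 2025 - 91 ≡ 91; y = λ·(42 - 91) - 75 ≡ 48. → (91, 48)

(91, 48)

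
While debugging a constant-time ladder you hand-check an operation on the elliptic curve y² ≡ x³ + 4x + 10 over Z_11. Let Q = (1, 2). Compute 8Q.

Double-and-add on 8 = (1000)₂. Start with Q = (1, 2) for the leading 1-bit.
double: tangent at (1, 2): λ = (3·1² + 4)/(2·2) ≡ 7/4. 4⁻¹ ≡ 3 (mod 11), so λ ≡ 7·3 ≡ 10.
  x = λ² - 1 - 1 = 100 - 2 ≡ 10; y = λ·(1 - 10) - 2 ≡ 7. → (10, 7)
double: tangent at (10, 7): λ = (3·10² + 4)/(2·7) ≡ 7/3. 3⁻¹ ≡ 4 (mod 11) since 3·4 = 12 ≡ 1, so λ ≡ 7·4 ≡ 6.
  x = λ² - 10 - 10 = 36 - 20 ≡ 5; y = λ·(10 - 5) - 7 ≡ 1. → (5, 1)
double: tangent at (5, 1): λ = (3·5² + 4)/(2·1) ≡ 2/2. 2⁻¹ ≡ 6 (mod 11) since 2·6 = 12 ≡ 1, so λ ≡ 2·6 ≡ 1.
  x = λ² - 5 - 5 = 1 - 10 ≡ 2; y = λ·(5 - 2) - 1 ≡ 2. → (2, 2)

(2, 2)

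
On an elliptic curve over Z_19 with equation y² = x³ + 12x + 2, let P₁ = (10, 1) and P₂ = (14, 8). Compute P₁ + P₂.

(4, 0)

(10, 1) + (14, 8). λ = (8 - 1)/(14 - 10) ≡ 7/4 mod 19. 4⁻¹ ≡ 5 (mod 19) since 4·5 = 20 ≡ 1, so λ ≡ 16.
  x = λ² - 10 - 14 = 256 - 24 ≡ 4; y = λ·(10 - 4) - 1 ≡ 0. → (4, 0)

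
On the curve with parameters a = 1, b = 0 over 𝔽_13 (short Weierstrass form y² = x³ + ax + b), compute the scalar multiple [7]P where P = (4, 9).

(9, 7)

Repeated addition: build up to 7P.
2P: tangent at (4, 9): λ = (3·4² + 1)/(2·9) ≡ 10/5. 5⁻¹ ≡ 8 (mod 13) since 5·8 = 40 ≡ 1, so λ ≡ 10·8 ≡ 2.
  x = λ² - 4 - 4 = 4 - 8 ≡ 9; y = λ·(4 - 9) - 9 ≡ 7. → (9, 7)
3P: (9, 7) + (4, 9). λ = (9 - 7)/(4 - 9) ≡ 2/8 mod 13. 8⁻¹ ≡ 5 (mod 13), so λ ≡ 10.
  x = λ² - 9 - 4 = 100 - 13 ≡ 9; y = λ·(9 - 9) - 7 ≡ 6. → (9, 6)
4P: (9, 6) + (4, 9). λ = (9 - 6)/(4 - 9) ≡ 3/8 mod 13. 8⁻¹ ≡ 5 (mod 13) since 8·5 = 40 ≡ 1, so λ ≡ 2.
  x = λ² - 9 - 4 = 4 - 13 ≡ 4; y = λ·(9 - 4) - 6 ≡ 4. → (4, 4)
5P: (4, 4) + (4, 9): same x and y₁ ≡ -y₂, so the sum is O.
6P: O + (4, 9) = (4, 9) (identity).
7P: tangent at (4, 9): λ = (3·4² + 1)/(2·9) ≡ 10/5. 5⁻¹ ≡ 8 (mod 13) since 5·8 = 40 ≡ 1, so λ ≡ 10·8 ≡ 2.
  x = λ² - 4 - 4 = 4 - 8 ≡ 9; y = λ·(4 - 9) - 9 ≡ 7. → (9, 7)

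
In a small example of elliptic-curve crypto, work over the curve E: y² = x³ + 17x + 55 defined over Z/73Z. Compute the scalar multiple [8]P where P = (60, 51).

Double-and-add on 8 = (1000)₂. Start with P = (60, 51) for the leading 1-bit.
double: tangent at (60, 51): λ = (3·60² + 17)/(2·51) ≡ 13/29. 29⁻¹ ≡ 68 (mod 73) since 29·68 = 1972 ≡ 1, so λ ≡ 13·68 ≡ 8.
  x = λ² - 60 - 60 = 64 - 120 ≡ 17; y = λ·(60 - 17) - 51 ≡ 1. → (17, 1)
double: tangent at (17, 1): λ = (3·17² + 17)/(2·1) ≡ 8/2. 2⁻¹ ≡ 37 (mod 73), so λ ≡ 8·37 ≡ 4.
  x = λ² - 17 - 17 = 16 - 34 ≡ 55; y = λ·(17 - 55) - 1 ≡ 66. → (55, 66)
double: tangent at (55, 66): λ = (3·55² + 17)/(2·66) ≡ 40/59. 59⁻¹ ≡ 26 (mod 73), so λ ≡ 40·26 ≡ 18.
  x = λ² - 55 - 55 = 324 - 110 ≡ 68; y = λ·(55 - 68) - 66 ≡ 65. → (68, 65)

(68, 65)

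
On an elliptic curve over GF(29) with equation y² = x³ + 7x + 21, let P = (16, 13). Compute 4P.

(8, 3)

Double-and-add on 4 = (100)₂. Start with P = (16, 13) for the leading 1-bit.
double: tangent at (16, 13): λ = (3·16² + 7)/(2·13) ≡ 21/26. 26⁻¹ ≡ 19 (mod 29) since 26·19 = 494 ≡ 1, so λ ≡ 21·19 ≡ 22.
  x = λ² - 16 - 16 = 484 - 32 ≡ 17; y = λ·(16 - 17) - 13 ≡ 23. → (17, 23)
double: tangent at (17, 23): λ = (3·17² + 7)/(2·23) ≡ 4/17. 17⁻¹ ≡ 12 (mod 29) since 17·12 = 204 ≡ 1, so λ ≡ 4·12 ≡ 19.
  x = λ² - 17 - 17 = 361 - 34 ≡ 8; y = λ·(17 - 8) - 23 ≡ 3. → (8, 3)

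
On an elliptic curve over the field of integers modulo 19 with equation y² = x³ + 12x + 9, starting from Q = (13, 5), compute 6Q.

Repeated addition: build up to 6Q.
2Q: tangent at (13, 5): λ = (3·13² + 12)/(2·5) ≡ 6/10. 10⁻¹ ≡ 2 (mod 19) since 10·2 = 20 ≡ 1, so λ ≡ 6·2 ≡ 12.
  x = λ² - 13 - 13 = 144 - 26 ≡ 4; y = λ·(13 - 4) - 5 ≡ 8. → (4, 8)
3Q: (4, 8) + (13, 5). λ = (5 - 8)/(13 - 4) ≡ 16/9 mod 19. 9⁻¹ ≡ 17 (mod 19) since 9·17 = 153 ≡ 1, so λ ≡ 6.
  x = λ² - 4 - 13 = 36 - 17 ≡ 0; y = λ·(4 - 0) - 8 ≡ 16. → (0, 16)
4Q: (0, 16) + (13, 5). λ = (5 - 16)/(13 - 0) ≡ 8/13 mod 19. 13⁻¹ ≡ 3 (mod 19) since 13·3 = 39 ≡ 1, so λ ≡ 5.
  x = λ² - 0 - 13 = 25 - 13 ≡ 12; y = λ·(0 - 12) - 16 ≡ 0. → (12, 0)
5Q: (12, 0) + (13, 5). λ = (5 - 0)/(13 - 12) ≡ 5/1 mod 19. 1⁻¹ ≡ 1 (mod 19), so λ ≡ 5.
  x = λ² - 12 - 13 = 25 - 25 ≡ 0; y = λ·(12 - 0) - 0 ≡ 3. → (0, 3)
6Q: (0, 3) + (13, 5). λ = (5 - 3)/(13 - 0) ≡ 2/13 mod 19. 13⁻¹ ≡ 3 (mod 19) since 13·3 = 39 ≡ 1, so λ ≡ 6.
  x = λ² - 0 - 13 = 36 - 13 ≡ 4; y = λ·(0 - 4) - 3 ≡ 11. → (4, 11)

(4, 11)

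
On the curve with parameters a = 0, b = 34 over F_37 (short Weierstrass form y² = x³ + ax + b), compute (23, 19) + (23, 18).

The two points share x = 23 and their y-coordinates satisfy 19 + 18 ≡ 0 (mod 37), so they are inverses. Their sum is 𝒪.

O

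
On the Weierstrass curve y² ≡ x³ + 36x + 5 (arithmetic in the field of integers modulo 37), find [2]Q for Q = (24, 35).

tangent at (24, 35): λ = (3·24² + 36)/(2·35) ≡ 25/33. 33⁻¹ ≡ 9 (mod 37) since 33·9 = 297 ≡ 1, so λ ≡ 25·9 ≡ 3.
  x = λ² - 24 - 24 = 9 - 48 ≡ 35; y = λ·(24 - 35) - 35 ≡ 6. → (35, 6)

(35, 6)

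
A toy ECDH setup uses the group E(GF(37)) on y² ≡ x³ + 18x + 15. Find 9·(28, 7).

Write P = (28, 7).
Double-and-add on 9 = (1001)₂. Start with P = (28, 7) for the leading 1-bit.
double: tangent at (28, 7): λ = (3·28² + 18)/(2·7) ≡ 2/14. 14⁻¹ ≡ 8 (mod 37) since 14·8 = 112 ≡ 1, so λ ≡ 2·8 ≡ 16.
  x = λ² - 28 - 28 = 256 - 56 ≡ 15; y = λ·(28 - 15) - 7 ≡ 16. → (15, 16)
double: tangent at (15, 16): λ = (3·15² + 18)/(2·16) ≡ 27/32. 32⁻¹ ≡ 22 (mod 37), so λ ≡ 27·22 ≡ 2.
  x = λ² - 15 - 15 = 4 - 30 ≡ 11; y = λ·(15 - 11) - 16 ≡ 29. → (11, 29)
double: tangent at (11, 29): λ = (3·11² + 18)/(2·29) ≡ 11/21. 21⁻¹ ≡ 30 (mod 37) since 21·30 = 630 ≡ 1, so λ ≡ 11·30 ≡ 34.
  x = λ² - 11 - 11 = 1156 - 22 ≡ 24; y = λ·(11 - 24) - 29 ≡ 10. → (24, 10)
add P: (24, 10) + (28, 7). λ = (7 - 10)/(28 - 24) ≡ 34/4 mod 37. 4⁻¹ ≡ 28 (mod 37), so λ ≡ 27.
  x = λ² - 24 - 28 = 729 - 52 ≡ 11; y = λ·(24 - 11) - 10 ≡ 8. → (11, 8)

(11, 8)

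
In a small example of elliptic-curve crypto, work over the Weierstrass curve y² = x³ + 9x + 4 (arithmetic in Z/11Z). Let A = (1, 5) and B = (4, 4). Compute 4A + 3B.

First 4A:
Double-and-add on 4 = (100)₂. Start with A = (1, 5) for the leading 1-bit.
double: tangent at (1, 5): λ = (3·1² + 9)/(2·5) ≡ 1/10. 10⁻¹ ≡ 10 (mod 11), so λ ≡ 1·10 ≡ 10.
  x = λ² - 1 - 1 = 100 - 2 ≡ 10; y = λ·(1 - 10) - 5 ≡ 4. → (10, 4)
double: tangent at (10, 4): λ = (3·10² + 9)/(2·4) ≡ 1/8. 8⁻¹ ≡ 7 (mod 11), so λ ≡ 1·7 ≡ 7.
  x = λ² - 10 - 10 = 49 - 20 ≡ 7; y = λ·(10 - 7) - 4 ≡ 6. → (7, 6)
4A = (7, 6).
Next 3B:
Repeated addition: build up to 3B.
2B: tangent at (4, 4): λ = (3·4² + 9)/(2·4) ≡ 2/8. 8⁻¹ ≡ 7 (mod 11) since 8·7 = 56 ≡ 1, so λ ≡ 2·7 ≡ 3.
  x = λ² - 4 - 4 = 9 - 8 ≡ 1; y = λ·(4 - 1) - 4 ≡ 5. → (1, 5)
3B: (1, 5) + (4, 4). λ = (4 - 5)/(4 - 1) ≡ 10/3 mod 11. 3⁻¹ ≡ 4 (mod 11) since 3·4 = 12 ≡ 1, so λ ≡ 7.
  x = λ² - 1 - 4 = 49 - 5 ≡ 0; y = λ·(1 - 0) - 5 ≡ 2. → (0, 2)
3B = (0, 2).
Finally 4A + 3B:
(7, 6) + (0, 2). λ = (2 - 6)/(0 - 7) ≡ 7/4 mod 11. 4⁻¹ ≡ 3 (mod 11) since 4·3 = 12 ≡ 1, so λ ≡ 10.
  x = λ² - 7 - 0 = 100 - 7 ≡ 5; y = λ·(7 - 5) - 6 ≡ 3. → (5, 3)

(5, 3)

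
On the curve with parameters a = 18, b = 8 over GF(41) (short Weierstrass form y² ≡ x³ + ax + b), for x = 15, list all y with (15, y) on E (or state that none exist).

x³ + 18x + 8 = 3653 ≡ 4 (mod 41).
Square roots of 4 mod 41: 2 and 39 (since 2² = 4 ≡ 4).

2, 39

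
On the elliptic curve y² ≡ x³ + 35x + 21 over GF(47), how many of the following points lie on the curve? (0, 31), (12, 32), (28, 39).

2

(0, 31): 31² ≡ 21, rhs ≡ 21 → on.
(12, 32): 32² ≡ 37, rhs ≡ 7 → off.
(28, 39): 39² ≡ 17, rhs ≡ 17 → on.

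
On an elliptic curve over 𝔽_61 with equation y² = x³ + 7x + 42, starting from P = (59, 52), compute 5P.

(34, 19)

Double-and-add on 5 = (101)₂. Start with P = (59, 52) for the leading 1-bit.
double: tangent at (59, 52): λ = (3·59² + 7)/(2·52) ≡ 19/43. 43⁻¹ ≡ 44 (mod 61) since 43·44 = 1892 ≡ 1, so λ ≡ 19·44 ≡ 43.
  x = λ² - 59 - 59 = 1849 - 118 ≡ 23; y = λ·(59 - 23) - 52 ≡ 32. → (23, 32)
double: tangent at (23, 32): λ = (3·23² + 7)/(2·32) ≡ 8/3. 3⁻¹ ≡ 41 (mod 61), so λ ≡ 8·41 ≡ 23.
  x = λ² - 23 - 23 = 529 - 46 ≡ 56; y = λ·(23 - 56) - 32 ≡ 2. → (56, 2)
add P: (56, 2) + (59, 52). λ = (52 - 2)/(59 - 56) ≡ 50/3 mod 61. 3⁻¹ ≡ 41 (mod 61) since 3·41 = 123 ≡ 1, so λ ≡ 37.
  x = λ² - 56 - 59 = 1369 - 115 ≡ 34; y = λ·(56 - 34) - 2 ≡ 19. → (34, 19)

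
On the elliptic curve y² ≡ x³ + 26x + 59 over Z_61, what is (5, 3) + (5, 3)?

tangent at (5, 3): λ = (3·5² + 26)/(2·3) ≡ 40/6. 6⁻¹ ≡ 51 (mod 61), so λ ≡ 40·51 ≡ 27.
  x = λ² - 5 - 5 = 729 - 10 ≡ 48; y = λ·(5 - 48) - 3 ≡ 56. → (48, 56)

(48, 56)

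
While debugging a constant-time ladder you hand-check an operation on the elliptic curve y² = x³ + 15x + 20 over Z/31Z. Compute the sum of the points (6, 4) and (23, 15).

(6, 4) + (23, 15). λ = (15 - 4)/(23 - 6) ≡ 11/17 mod 31. 17⁻¹ ≡ 11 (mod 31), so λ ≡ 28.
  x = λ² - 6 - 23 = 784 - 29 ≡ 11; y = λ·(6 - 11) - 4 ≡ 11. → (11, 11)

(11, 11)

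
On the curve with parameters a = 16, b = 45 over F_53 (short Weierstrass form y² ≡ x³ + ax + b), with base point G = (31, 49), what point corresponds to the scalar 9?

(33, 29)

Repeated addition: build up to 9G.
2G: tangent at (31, 49): λ = (3·31² + 16)/(2·49) ≡ 37/45. 45⁻¹ ≡ 33 (mod 53) since 45·33 = 1485 ≡ 1, so λ ≡ 37·33 ≡ 2.
  x = λ² - 31 - 31 = 4 - 62 ≡ 48; y = λ·(31 - 48) - 49 ≡ 23. → (48, 23)
3G: (48, 23) + (31, 49). λ = (49 - 23)/(31 - 48) ≡ 26/36 mod 53. 36⁻¹ ≡ 28 (mod 53), so λ ≡ 39.
  x = λ² - 48 - 31 = 1521 - 79 ≡ 11; y = λ·(48 - 11) - 23 ≡ 42. → (11, 42)
4G: (11, 42) + (31, 49). λ = (49 - 42)/(31 - 11) ≡ 7/20 mod 53. 20⁻¹ ≡ 8 (mod 53), so λ ≡ 3.
  x = λ² - 11 - 31 = 9 - 42 ≡ 20; y = λ·(11 - 20) - 42 ≡ 37. → (20, 37)
5G: (20, 37) + (31, 49). λ = (49 - 37)/(31 - 20) ≡ 12/11 mod 53. 11⁻¹ ≡ 29 (mod 53), so λ ≡ 30.
  x = λ² - 20 - 31 = 900 - 51 ≡ 1; y = λ·(20 - 1) - 37 ≡ 3. → (1, 3)
6G: (1, 3) + (31, 49). λ = (49 - 3)/(31 - 1) ≡ 46/30 mod 53. 30⁻¹ ≡ 23 (mod 53), so λ ≡ 51.
  x = λ² - 1 - 31 = 2601 - 32 ≡ 25; y = λ·(1 - 25) - 3 ≡ 45. → (25, 45)
7G: (25, 45) + (31, 49). λ = (49 - 45)/(31 - 25) ≡ 4/6 mod 53. 6⁻¹ ≡ 9 (mod 53), so λ ≡ 36.
  x = λ² - 25 - 31 = 1296 - 56 ≡ 21; y = λ·(25 - 21) - 45 ≡ 46. → (21, 46)
8G: (21, 46) + (31, 49). λ = (49 - 46)/(31 - 21) ≡ 3/10 mod 53. 10⁻¹ ≡ 16 (mod 53), so λ ≡ 48.
  x = λ² - 21 - 31 = 2304 - 52 ≡ 26; y = λ·(21 - 26) - 46 ≡ 32. → (26, 32)
9G: (26, 32) + (31, 49). λ = (49 - 32)/(31 - 26) ≡ 17/5 mod 53. 5⁻¹ ≡ 32 (mod 53) since 5·32 = 160 ≡ 1, so λ ≡ 14.
  x = λ² - 26 - 31 = 196 - 57 ≡ 33; y = λ·(26 - 33) - 32 ≡ 29. → (33, 29)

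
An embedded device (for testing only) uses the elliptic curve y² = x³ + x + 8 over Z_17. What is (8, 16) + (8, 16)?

tangent at (8, 16): λ = (3·8² + 1)/(2·16) ≡ 6/15. 15⁻¹ ≡ 8 (mod 17), so λ ≡ 6·8 ≡ 14.
  x = λ² - 8 - 8 = 196 - 16 ≡ 10; y = λ·(8 - 10) - 16 ≡ 7. → (10, 7)

(10, 7)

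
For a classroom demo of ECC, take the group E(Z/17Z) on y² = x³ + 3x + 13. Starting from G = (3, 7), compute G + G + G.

(9, 15)

Repeated addition: build up to 3G.
2G: tangent at (3, 7): λ = (3·3² + 3)/(2·7) ≡ 13/14. 14⁻¹ ≡ 11 (mod 17), so λ ≡ 13·11 ≡ 7.
  x = λ² - 3 - 3 = 49 - 6 ≡ 9; y = λ·(3 - 9) - 7 ≡ 2. → (9, 2)
3G: (9, 2) + (3, 7). λ = (7 - 2)/(3 - 9) ≡ 5/11 mod 17. 11⁻¹ ≡ 14 (mod 17), so λ ≡ 2.
  x = λ² - 9 - 3 = 4 - 12 ≡ 9; y = λ·(9 - 9) - 2 ≡ 15. → (9, 15)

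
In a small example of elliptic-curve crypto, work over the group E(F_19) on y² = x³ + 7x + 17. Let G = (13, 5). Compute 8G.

(18, 16)

Repeated addition: build up to 8G.
2G: tangent at (13, 5): λ = (3·13² + 7)/(2·5) ≡ 1/10. 10⁻¹ ≡ 2 (mod 19), so λ ≡ 1·2 ≡ 2.
  x = λ² - 13 - 13 = 4 - 26 ≡ 16; y = λ·(13 - 16) - 5 ≡ 8. → (16, 8)
3G: (16, 8) + (13, 5). λ = (5 - 8)/(13 - 16) ≡ 16/16 mod 19. 16⁻¹ ≡ 6 (mod 19), so λ ≡ 1.
  x = λ² - 16 - 13 = 1 - 29 ≡ 10; y = λ·(16 - 10) - 8 ≡ 17. → (10, 17)
4G: (10, 17) + (13, 5). λ = (5 - 17)/(13 - 10) ≡ 7/3 mod 19. 3⁻¹ ≡ 13 (mod 19) since 3·13 = 39 ≡ 1, so λ ≡ 15.
  x = λ² - 10 - 13 = 225 - 23 ≡ 12; y = λ·(10 - 12) - 17 ≡ 10. → (12, 10)
5G: (12, 10) + (13, 5). λ = (5 - 10)/(13 - 12) ≡ 14/1 mod 19. 1⁻¹ ≡ 1 (mod 19), so λ ≡ 14.
  x = λ² - 12 - 13 = 196 - 25 ≡ 0; y = λ·(12 - 0) - 10 ≡ 6. → (0, 6)
6G: (0, 6) + (13, 5). λ = (5 - 6)/(13 - 0) ≡ 18/13 mod 19. 13⁻¹ ≡ 3 (mod 19), so λ ≡ 16.
  x = λ² - 0 - 13 = 256 - 13 ≡ 15; y = λ·(0 - 15) - 6 ≡ 1. → (15, 1)
7G: (15, 1) + (13, 5). λ = (5 - 1)/(13 - 15) ≡ 4/17 mod 19. 17⁻¹ ≡ 9 (mod 19) since 17·9 = 153 ≡ 1, so λ ≡ 17.
  x = λ² - 15 - 13 = 289 - 28 ≡ 14; y = λ·(15 - 14) - 1 ≡ 16. → (14, 16)
8G: (14, 16) + (13, 5). λ = (5 - 16)/(13 - 14) ≡ 8/18 mod 19. 18⁻¹ ≡ 18 (mod 19), so λ ≡ 11.
  x = λ² - 14 - 13 = 121 - 27 ≡ 18; y = λ·(14 - 18) - 16 ≡ 16. → (18, 16)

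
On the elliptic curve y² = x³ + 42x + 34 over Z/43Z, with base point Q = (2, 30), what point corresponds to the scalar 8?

Repeated addition: build up to 8Q.
2Q: tangent at (2, 30): λ = (3·2² + 42)/(2·30) ≡ 11/17. 17⁻¹ ≡ 38 (mod 43), so λ ≡ 11·38 ≡ 31.
  x = λ² - 2 - 2 = 961 - 4 ≡ 11; y = λ·(2 - 11) - 30 ≡ 35. → (11, 35)
3Q: (11, 35) + (2, 30). λ = (30 - 35)/(2 - 11) ≡ 38/34 mod 43. 34⁻¹ ≡ 19 (mod 43), so λ ≡ 34.
  x = λ² - 11 - 2 = 1156 - 13 ≡ 25; y = λ·(11 - 25) - 35 ≡ 5. → (25, 5)
4Q: (25, 5) + (2, 30). λ = (30 - 5)/(2 - 25) ≡ 25/20 mod 43. 20⁻¹ ≡ 28 (mod 43), so λ ≡ 12.
  x = λ² - 25 - 2 = 144 - 27 ≡ 31; y = λ·(25 - 31) - 5 ≡ 9. → (31, 9)
5Q: (31, 9) + (2, 30). λ = (30 - 9)/(2 - 31) ≡ 21/14 mod 43. 14⁻¹ ≡ 40 (mod 43), so λ ≡ 23.
  x = λ² - 31 - 2 = 529 - 33 ≡ 23; y = λ·(31 - 23) - 9 ≡ 3. → (23, 3)
6Q: (23, 3) + (2, 30). λ = (30 - 3)/(2 - 23) ≡ 27/22 mod 43. 22⁻¹ ≡ 2 (mod 43) since 22·2 = 44 ≡ 1, so λ ≡ 11.
  x = λ² - 23 - 2 = 121 - 25 ≡ 10; y = λ·(23 - 10) - 3 ≡ 11. → (10, 11)
7Q: (10, 11) + (2, 30). λ = (30 - 11)/(2 - 10) ≡ 19/35 mod 43. 35⁻¹ ≡ 16 (mod 43), so λ ≡ 3.
  x = λ² - 10 - 2 = 9 - 12 ≡ 40; y = λ·(10 - 40) - 11 ≡ 28. → (40, 28)
8Q: (40, 28) + (2, 30). λ = (30 - 28)/(2 - 40) ≡ 2/5 mod 43. 5⁻¹ ≡ 26 (mod 43) since 5·26 = 130 ≡ 1, so λ ≡ 9.
  x = λ² - 40 - 2 = 81 - 42 ≡ 39; y = λ·(40 - 39) - 28 ≡ 24. → (39, 24)

(39, 24)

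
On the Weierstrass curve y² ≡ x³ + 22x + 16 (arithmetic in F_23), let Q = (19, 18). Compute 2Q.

(11, 18)

tangent at (19, 18): λ = (3·19² + 22)/(2·18) ≡ 1/13. 13⁻¹ ≡ 16 (mod 23), so λ ≡ 1·16 ≡ 16.
  x = λ² - 19 - 19 = 256 - 38 ≡ 11; y = λ·(19 - 11) - 18 ≡ 18. → (11, 18)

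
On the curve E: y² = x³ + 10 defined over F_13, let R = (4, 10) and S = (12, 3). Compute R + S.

(4, 10) + (12, 3). λ = (3 - 10)/(12 - 4) ≡ 6/8 mod 13. 8⁻¹ ≡ 5 (mod 13), so λ ≡ 4.
  x = λ² - 4 - 12 = 16 - 16 ≡ 0; y = λ·(4 - 0) - 10 ≡ 6. → (0, 6)

(0, 6)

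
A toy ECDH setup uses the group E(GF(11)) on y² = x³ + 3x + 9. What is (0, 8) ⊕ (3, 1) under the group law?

(0, 3)

(0, 8) + (3, 1). λ = (1 - 8)/(3 - 0) ≡ 4/3 mod 11. 3⁻¹ ≡ 4 (mod 11), so λ ≡ 5.
  x = λ² - 0 - 3 = 25 - 3 ≡ 0; y = λ·(0 - 0) - 8 ≡ 3. → (0, 3)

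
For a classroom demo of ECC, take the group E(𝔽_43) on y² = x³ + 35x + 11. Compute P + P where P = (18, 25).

tangent at (18, 25): λ = (3·18² + 35)/(2·25) ≡ 18/7. 7⁻¹ ≡ 37 (mod 43) since 7·37 = 259 ≡ 1, so λ ≡ 18·37 ≡ 21.
  x = λ² - 18 - 18 = 441 - 36 ≡ 18; y = λ·(18 - 18) - 25 ≡ 18. → (18, 18)

(18, 18)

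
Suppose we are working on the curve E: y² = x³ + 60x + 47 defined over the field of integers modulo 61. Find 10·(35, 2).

Write P = (35, 2).
Repeated addition: build up to 10P.
2P: tangent at (35, 2): λ = (3·35² + 60)/(2·2) ≡ 14/4. 4⁻¹ ≡ 46 (mod 61), so λ ≡ 14·46 ≡ 34.
  x = λ² - 35 - 35 = 1156 - 70 ≡ 49; y = λ·(35 - 49) - 2 ≡ 10. → (49, 10)
3P: (49, 10) + (35, 2). λ = (2 - 10)/(35 - 49) ≡ 53/47 mod 61. 47⁻¹ ≡ 13 (mod 61) since 47·13 = 611 ≡ 1, so λ ≡ 18.
  x = λ² - 49 - 35 = 324 - 84 ≡ 57; y = λ·(49 - 57) - 10 ≡ 29. → (57, 29)
4P: (57, 29) + (35, 2). λ = (2 - 29)/(35 - 57) ≡ 34/39 mod 61. 39⁻¹ ≡ 36 (mod 61), so λ ≡ 4.
  x = λ² - 57 - 35 = 16 - 92 ≡ 46; y = λ·(57 - 46) - 29 ≡ 15. → (46, 15)
5P: (46, 15) + (35, 2). λ = (2 - 15)/(35 - 46) ≡ 48/50 mod 61. 50⁻¹ ≡ 11 (mod 61) since 50·11 = 550 ≡ 1, so λ ≡ 40.
  x = λ² - 46 - 35 = 1600 - 81 ≡ 55; y = λ·(46 - 55) - 15 ≡ 52. → (55, 52)
6P: (55, 52) + (35, 2). λ = (2 - 52)/(35 - 55) ≡ 11/41 mod 61. 41⁻¹ ≡ 3 (mod 61), so λ ≡ 33.
  x = λ² - 55 - 35 = 1089 - 90 ≡ 23; y = λ·(55 - 23) - 52 ≡ 28. → (23, 28)
7P: (23, 28) + (35, 2). λ = (2 - 28)/(35 - 23) ≡ 35/12 mod 61. 12⁻¹ ≡ 56 (mod 61), so λ ≡ 8.
  x = λ² - 23 - 35 = 64 - 58 ≡ 6; y = λ·(23 - 6) - 28 ≡ 47. → (6, 47)
8P: (6, 47) + (35, 2). λ = (2 - 47)/(35 - 6) ≡ 16/29 mod 61. 29⁻¹ ≡ 40 (mod 61), so λ ≡ 30.
  x = λ² - 6 - 35 = 900 - 41 ≡ 5; y = λ·(6 - 5) - 47 ≡ 44. → (5, 44)
9P: (5, 44) + (35, 2). λ = (2 - 44)/(35 - 5) ≡ 19/30 mod 61. 30⁻¹ ≡ 59 (mod 61) since 30·59 = 1770 ≡ 1, so λ ≡ 23.
  x = λ² - 5 - 35 = 529 - 40 ≡ 1; y = λ·(5 - 1) - 44 ≡ 48. → (1, 48)
10P: (1, 48) + (35, 2). λ = (2 - 48)/(35 - 1) ≡ 15/34 mod 61. 34⁻¹ ≡ 9 (mod 61), so λ ≡ 13.
  x = λ² - 1 - 35 = 169 - 36 ≡ 11; y = λ·(1 - 11) - 48 ≡ 5. → (11, 5)

(11, 5)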